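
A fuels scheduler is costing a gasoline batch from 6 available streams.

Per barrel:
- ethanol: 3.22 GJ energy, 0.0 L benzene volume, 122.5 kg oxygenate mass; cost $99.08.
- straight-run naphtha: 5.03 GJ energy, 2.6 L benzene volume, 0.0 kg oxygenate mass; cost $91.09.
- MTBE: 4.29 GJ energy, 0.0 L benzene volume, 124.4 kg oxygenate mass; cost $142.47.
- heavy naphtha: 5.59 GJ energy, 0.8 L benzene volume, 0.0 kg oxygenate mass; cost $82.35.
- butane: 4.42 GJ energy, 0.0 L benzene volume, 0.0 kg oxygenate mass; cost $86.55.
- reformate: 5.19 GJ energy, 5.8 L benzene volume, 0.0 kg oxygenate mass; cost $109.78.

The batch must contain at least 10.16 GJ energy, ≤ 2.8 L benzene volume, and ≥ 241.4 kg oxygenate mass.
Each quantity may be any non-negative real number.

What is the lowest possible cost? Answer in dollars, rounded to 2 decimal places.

Treat it as an LP. Let x1 = barrels of ethanol, x2 = barrels of straight-run naphtha, x3 = barrels of MTBE, x4 = barrels of heavy naphtha, x5 = barrels of butane, x6 = barrels of reformate.
Minimize 99.08x1 + 91.09x2 + 142.47x3 + 82.35x4 + 86.55x5 + 109.78x6 with:
  3.22x1 + 5.03x2 + 4.29x3 + 5.59x4 + 4.42x5 + 5.19x6 ≥ 10.16   (energy)
  2.6x2 + 0.8x4 + 5.8x6 ≤ 2.8   (benzene volume)
  122.5x1 + 124.4x3 ≥ 241.4   (oxygenate mass)
  x1, x2, x3, x4, x5, x6 ≥ 0.
At the optimum only ethanol, heavy naphtha are positive (straight-run naphtha, MTBE, butane, reformate = 0). The energy and oxygenate mass requirements are met with equality.
So ethanol = 1.9706 barrels, heavy naphtha = 0.6824 barrels.
Cost = 99.08·1.9706 + 82.35·0.6824 = 251.4427.

$251.44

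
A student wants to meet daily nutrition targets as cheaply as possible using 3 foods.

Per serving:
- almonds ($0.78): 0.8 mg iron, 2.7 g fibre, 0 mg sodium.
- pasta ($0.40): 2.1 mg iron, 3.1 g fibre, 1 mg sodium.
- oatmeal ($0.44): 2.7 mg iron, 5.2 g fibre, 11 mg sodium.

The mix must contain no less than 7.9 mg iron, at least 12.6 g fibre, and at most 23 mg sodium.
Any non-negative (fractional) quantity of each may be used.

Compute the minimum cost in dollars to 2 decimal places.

Set it up as a linear program. Let x1 = servings of almonds, x2 = servings of pasta, x3 = servings of oatmeal.
Minimise 0.78x1 + 0.4x2 + 0.44x3 subject to:
  0.8x1 + 2.1x2 + 2.7x3 ≥ 7.9   (iron)
  2.7x1 + 3.1x2 + 5.2x3 ≥ 12.6   (fibre)
  1x2 + 11x3 ≤ 23   (sodium)
  x1, x2, x3 ≥ 0.
The minimum-cost mix takes nothing from almonds — only pasta, oatmeal. Binding constraints: iron and sodium.
Solving gives x2 = 1.216, x3 = 1.98.
Cost = 0.4·1.216 + 0.44·1.98 = 1.3576.

$1.36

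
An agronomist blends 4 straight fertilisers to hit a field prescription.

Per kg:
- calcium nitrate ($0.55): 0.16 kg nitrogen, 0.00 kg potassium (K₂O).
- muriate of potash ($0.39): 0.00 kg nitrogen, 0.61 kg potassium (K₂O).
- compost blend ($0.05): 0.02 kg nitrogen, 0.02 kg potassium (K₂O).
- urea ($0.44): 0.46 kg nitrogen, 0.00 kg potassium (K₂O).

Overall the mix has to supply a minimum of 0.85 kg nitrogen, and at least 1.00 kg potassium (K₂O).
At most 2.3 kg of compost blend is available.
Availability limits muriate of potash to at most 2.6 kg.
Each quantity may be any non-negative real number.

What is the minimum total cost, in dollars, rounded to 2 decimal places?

$1.45

This is a linear program. Let x1 = kg of calcium nitrate, x2 = kg of muriate of potash, x3 = kg of compost blend, x4 = kg of urea.
Minimise 0.55x1 + 0.39x2 + 0.05x3 + 0.44x4 s.t.:
  0.16x1 + 0.02x3 + 0.46x4 ≥ 0.85   (nitrogen)
  0.61x2 + 0.02x3 ≥ 1   (potassium (K₂O))
  x3 ≤ 2.3
  x2 ≤ 2.6
  x1, x2, x3, x4 ≥ 0.
The cheapest feasible vertex uses only muriate of potash, urea; calcium nitrate, compost blend are not used. The nitrogen and potassium (K₂O) requirements are met with equality.
So muriate of potash = 1.639 kg, urea = 1.848 kg.
Cost = 0.39·1.639 + 0.44·1.848 = 1.4523.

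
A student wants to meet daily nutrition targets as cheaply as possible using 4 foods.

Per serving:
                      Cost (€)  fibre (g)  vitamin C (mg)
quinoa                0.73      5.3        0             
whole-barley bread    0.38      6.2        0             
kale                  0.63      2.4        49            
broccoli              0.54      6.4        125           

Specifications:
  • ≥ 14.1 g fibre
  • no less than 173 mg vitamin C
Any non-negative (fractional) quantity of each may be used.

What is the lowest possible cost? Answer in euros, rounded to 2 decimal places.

Let x1 = servings of quinoa, x2 = servings of whole-barley bread, x3 = servings of kale, x4 = servings of broccoli.
Minimize 0.73x1 + 0.38x2 + 0.63x3 + 0.54x4 s.t.:
  5.3x1 + 6.2x2 + 2.4x3 + 6.4x4 ≥ 14.1   (fibre)
  49x3 + 125x4 ≥ 173   (vitamin C)
  x1, x2, x3, x4 ≥ 0.
The minimum-cost mix takes nothing from quinoa, kale — only whole-barley bread, broccoli. The fibre and vitamin C requirements are met with equality.
So whole-barley bread = 0.8455 servings, broccoli = 1.384 servings.
Hence cost = 0.38·0.8455 + 0.54·1.384 = €1.0687.

€1.07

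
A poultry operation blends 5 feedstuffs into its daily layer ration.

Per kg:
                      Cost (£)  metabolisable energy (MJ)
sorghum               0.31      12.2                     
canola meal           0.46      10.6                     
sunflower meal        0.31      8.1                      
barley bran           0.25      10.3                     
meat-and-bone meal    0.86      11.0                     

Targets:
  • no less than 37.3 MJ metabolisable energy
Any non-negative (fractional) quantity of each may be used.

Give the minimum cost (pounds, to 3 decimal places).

This is a linear program. Let x1 = kg of sorghum, x2 = kg of canola meal, x3 = kg of sunflower meal, x4 = kg of barley bran, x5 = kg of meat-and-bone meal.
Minimise 0.31x1 + 0.46x2 + 0.31x3 + 0.25x4 + 0.86x5 with:
  12.2x1 + 10.6x2 + 8.1x3 + 10.3x4 + 11x5 ≥ 37.3   (metabolisable energy)
  x1, x2, x3, x4, x5 ≥ 0.
The optimal basis is {barley bran}; sorghum, canola meal, sunflower meal, meat-and-bone meal drop out. The metabolisable energy requirement is met with equality.
So barley bran = 3.621 kg.
Cost = 0.25·3.621 = 0.90525.

£0.905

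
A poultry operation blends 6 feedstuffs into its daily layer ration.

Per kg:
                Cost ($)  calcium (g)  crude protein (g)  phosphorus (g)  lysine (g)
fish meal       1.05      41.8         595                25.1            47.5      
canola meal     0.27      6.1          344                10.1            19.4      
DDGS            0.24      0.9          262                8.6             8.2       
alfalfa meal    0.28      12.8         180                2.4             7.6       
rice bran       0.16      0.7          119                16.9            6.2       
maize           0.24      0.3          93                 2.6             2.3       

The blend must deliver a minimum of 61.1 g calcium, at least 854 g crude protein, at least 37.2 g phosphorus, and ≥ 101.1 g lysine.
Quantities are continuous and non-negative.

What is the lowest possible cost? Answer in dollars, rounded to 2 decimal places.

$1.83

Set it up as a linear program. Let x1 = kg of fish meal, x2 = kg of canola meal, x3 = kg of DDGS, x4 = kg of alfalfa meal, x5 = kg of rice bran, x6 = kg of maize.
Minimise 1.05x1 + 0.27x2 + 0.24x3 + 0.28x4 + 0.16x5 + 0.24x6 subject to:
  41.8x1 + 6.1x2 + 0.9x3 + 12.8x4 + 0.7x5 + 0.3x6 ≥ 61.1   (calcium)
  595x1 + 344x2 + 262x3 + 180x4 + 119x5 + 93x6 ≥ 854   (crude protein)
  25.1x1 + 10.1x2 + 8.6x3 + 2.4x4 + 16.9x5 + 2.6x6 ≥ 37.2   (phosphorus)
  47.5x1 + 19.4x2 + 8.2x3 + 7.6x4 + 6.2x5 + 2.3x6 ≥ 101.1   (lysine)
  x1, x2, x3, x4, x5, x6 ≥ 0.
At the optimum only fish meal, canola meal are positive (DDGS, alfalfa meal, rice bran, maize = 0). Binding constraints: calcium and lysine.
Solving gives x1 = 1.091, x2 = 2.54.
Total cost: 1.05·1.091 + 0.27·2.54 = 1.8314.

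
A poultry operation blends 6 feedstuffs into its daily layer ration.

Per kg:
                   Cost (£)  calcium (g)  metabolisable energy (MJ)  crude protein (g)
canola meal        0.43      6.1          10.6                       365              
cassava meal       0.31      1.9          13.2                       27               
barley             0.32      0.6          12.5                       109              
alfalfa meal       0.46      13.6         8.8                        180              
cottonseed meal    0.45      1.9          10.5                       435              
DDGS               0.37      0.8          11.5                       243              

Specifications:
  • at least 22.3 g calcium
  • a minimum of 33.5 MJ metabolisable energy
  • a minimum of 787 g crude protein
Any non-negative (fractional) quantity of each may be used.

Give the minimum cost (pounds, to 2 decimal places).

Treat it as an LP. Let x1 = kg of canola meal, x2 = kg of cassava meal, x3 = kg of barley, x4 = kg of alfalfa meal, x5 = kg of cottonseed meal, x6 = kg of DDGS.
min 0.43x1 + 0.31x2 + 0.32x3 + 0.46x4 + 0.45x5 + 0.37x6 s.t.:
  6.1x1 + 1.9x2 + 0.6x3 + 13.6x4 + 1.9x5 + 0.8x6 ≥ 22.3   (calcium)
  10.6x1 + 13.2x2 + 12.5x3 + 8.8x4 + 10.5x5 + 11.5x6 ≥ 33.5   (metabolisable energy)
  365x1 + 27x2 + 109x3 + 180x4 + 435x5 + 243x6 ≥ 787   (crude protein)
  x1, x2, x3, x4, x5, x6 ≥ 0.
The cheapest feasible vertex uses only canola meal, cassava meal, alfalfa meal; barley, cottonseed meal, DDGS are not used. There the calcium, metabolisable energy, crude protein constraints are tight.
That vertex is x1 = 1.726, x2 = 0.6338, x4 = 0.7769.
Total cost: 0.43·1.726 + 0.31·0.6338 + 0.46·0.7769 = 1.2960.

£1.30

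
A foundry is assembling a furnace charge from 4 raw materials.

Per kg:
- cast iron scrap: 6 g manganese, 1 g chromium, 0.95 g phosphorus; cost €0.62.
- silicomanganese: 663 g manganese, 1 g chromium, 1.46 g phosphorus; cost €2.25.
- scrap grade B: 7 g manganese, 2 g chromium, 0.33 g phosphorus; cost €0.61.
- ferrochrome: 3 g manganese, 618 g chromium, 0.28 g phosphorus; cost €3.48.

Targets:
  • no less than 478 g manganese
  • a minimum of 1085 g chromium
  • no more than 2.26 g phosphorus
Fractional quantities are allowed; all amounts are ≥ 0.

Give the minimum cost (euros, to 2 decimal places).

€7.71

Treat it as an LP. Let x1 = kg of cast iron scrap, x2 = kg of silicomanganese, x3 = kg of scrap grade B, x4 = kg of ferrochrome.
Minimise 0.62x1 + 2.25x2 + 0.61x3 + 3.48x4 with:
  6x1 + 663x2 + 7x3 + 3x4 ≥ 478   (manganese)
  1x1 + 1x2 + 2x3 + 618x4 ≥ 1085   (chromium)
  0.95x1 + 1.46x2 + 0.33x3 + 0.28x4 ≤ 2.26   (phosphorus)
  x1, x2, x3, x4 ≥ 0.
The cheapest feasible vertex uses only silicomanganese, ferrochrome; cast iron scrap, scrap grade B are not used. The manganese and chromium requirements are met with equality.
That vertex is x2 = 0.713, x4 = 1.755.
Hence cost = 2.25·0.713 + 3.48·1.755 = €7.7117.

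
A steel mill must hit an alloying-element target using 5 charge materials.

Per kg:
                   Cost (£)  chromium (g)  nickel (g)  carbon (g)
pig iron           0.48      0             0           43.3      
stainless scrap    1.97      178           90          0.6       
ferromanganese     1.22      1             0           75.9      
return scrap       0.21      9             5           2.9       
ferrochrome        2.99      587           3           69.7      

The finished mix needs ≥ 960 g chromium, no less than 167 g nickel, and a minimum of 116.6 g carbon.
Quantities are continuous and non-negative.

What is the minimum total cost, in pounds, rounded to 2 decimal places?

This is a linear program. Let x1 = kg of pig iron, x2 = kg of stainless scrap, x3 = kg of ferromanganese, x4 = kg of return scrap, x5 = kg of ferrochrome.
Minimize 0.48x1 + 1.97x2 + 1.22x3 + 0.21x4 + 2.99x5 with:
  178x2 + 1x3 + 9x4 + 587x5 ≥ 960   (chromium)
  90x2 + 5x4 + 3x5 ≥ 167   (nickel)
  43.3x1 + 0.6x2 + 75.9x3 + 2.9x4 + 69.7x5 ≥ 116.6   (carbon)
  x1, x2, x3, x4, x5 ≥ 0.
The cheapest feasible vertex uses only pig iron, stainless scrap, ferrochrome; ferromanganese, return scrap are not used. Binding constraints: chromium, nickel, carbon.
Optimal quantities: pig iron = 0.9232 kg, stainless scrap = 1.819 kg, ferrochrome = 1.084 kg.
Hence cost = 0.48·0.9232 + 1.97·1.819 + 2.99·1.084 = £7.2677.

£7.27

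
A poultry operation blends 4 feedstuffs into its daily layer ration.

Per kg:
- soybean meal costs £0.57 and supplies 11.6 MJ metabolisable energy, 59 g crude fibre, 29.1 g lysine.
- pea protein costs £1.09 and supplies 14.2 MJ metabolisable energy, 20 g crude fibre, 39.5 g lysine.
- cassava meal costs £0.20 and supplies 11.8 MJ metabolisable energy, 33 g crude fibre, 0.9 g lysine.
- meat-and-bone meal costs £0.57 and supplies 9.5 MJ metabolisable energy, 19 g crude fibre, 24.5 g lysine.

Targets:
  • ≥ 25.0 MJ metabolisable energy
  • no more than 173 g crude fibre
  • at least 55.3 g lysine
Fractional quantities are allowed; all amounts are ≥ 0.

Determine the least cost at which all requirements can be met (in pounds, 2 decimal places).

£1.13

Let x1 = kg of soybean meal, x2 = kg of pea protein, x3 = kg of cassava meal, x4 = kg of meat-and-bone meal.
Minimize 0.57x1 + 1.09x2 + 0.2x3 + 0.57x4 s.t.:
  11.6x1 + 14.2x2 + 11.8x3 + 9.5x4 ≥ 25   (metabolisable energy)
  59x1 + 20x2 + 33x3 + 19x4 ≤ 173   (crude fibre)
  29.1x1 + 39.5x2 + 0.9x3 + 24.5x4 ≥ 55.3   (lysine)
  x1, x2, x3, x4 ≥ 0.
The minimum-cost mix takes nothing from pea protein, meat-and-bone meal — only soybean meal, cassava meal. There the metabolisable energy and lysine constraints are tight.
Solving gives x1 = 1.892, x3 = 0.2584.
Cost = 0.57·1.892 + 0.2·0.2584 = 1.1301.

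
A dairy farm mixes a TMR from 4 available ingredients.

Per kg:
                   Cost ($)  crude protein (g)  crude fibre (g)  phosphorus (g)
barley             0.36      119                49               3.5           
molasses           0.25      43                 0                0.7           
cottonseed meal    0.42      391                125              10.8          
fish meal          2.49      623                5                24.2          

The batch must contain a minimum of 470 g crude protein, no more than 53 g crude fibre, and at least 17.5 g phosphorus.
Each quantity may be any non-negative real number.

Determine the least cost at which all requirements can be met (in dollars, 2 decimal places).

Treat it as an LP. Let x1 = kg of barley, x2 = kg of molasses, x3 = kg of cottonseed meal, x4 = kg of fish meal.
Minimise 0.36x1 + 0.25x2 + 0.42x3 + 2.49x4 subject to:
  119x1 + 43x2 + 391x3 + 623x4 ≥ 470   (crude protein)
  49x1 + 125x3 + 5x4 ≤ 53   (crude fibre)
  3.5x1 + 0.7x2 + 10.8x3 + 24.2x4 ≥ 17.5   (phosphorus)
  x1, x2, x3, x4 ≥ 0.
The optimal basis is {cottonseed meal, fish meal}; barley, molasses drop out. There the crude fibre and phosphorus constraints are tight.
That vertex is x3 = 0.4023, x4 = 0.5436.
Hence cost = 0.42·0.4023 + 2.49·0.5436 = $1.5225.

$1.52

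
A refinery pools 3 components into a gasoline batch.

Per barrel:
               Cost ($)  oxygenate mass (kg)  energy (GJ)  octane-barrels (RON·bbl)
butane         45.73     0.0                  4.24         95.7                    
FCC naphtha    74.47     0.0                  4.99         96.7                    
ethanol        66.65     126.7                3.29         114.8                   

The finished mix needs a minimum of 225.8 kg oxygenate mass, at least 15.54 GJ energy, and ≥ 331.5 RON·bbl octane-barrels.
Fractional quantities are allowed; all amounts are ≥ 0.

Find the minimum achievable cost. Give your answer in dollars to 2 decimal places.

Let x1 = barrels of butane, x2 = barrels of FCC naphtha, x3 = barrels of ethanol.
Minimize 45.73x1 + 74.47x2 + 66.65x3 subject to:
  126.7x3 ≥ 225.8   (oxygenate mass)
  4.24x1 + 4.99x2 + 3.29x3 ≥ 15.54   (energy)
  95.7x1 + 96.7x2 + 114.8x3 ≥ 331.5   (octane-barrels)
  x1, x2, x3 ≥ 0.
The cheapest feasible vertex uses only butane, ethanol; FCC naphtha is not used. Binding constraints: oxygenate mass and energy.
So butane = 2.2822 barrels, ethanol = 1.7822 barrels.
Hence cost = 45.73·2.2822 + 66.65·1.7822 = $223.1486.

$223.15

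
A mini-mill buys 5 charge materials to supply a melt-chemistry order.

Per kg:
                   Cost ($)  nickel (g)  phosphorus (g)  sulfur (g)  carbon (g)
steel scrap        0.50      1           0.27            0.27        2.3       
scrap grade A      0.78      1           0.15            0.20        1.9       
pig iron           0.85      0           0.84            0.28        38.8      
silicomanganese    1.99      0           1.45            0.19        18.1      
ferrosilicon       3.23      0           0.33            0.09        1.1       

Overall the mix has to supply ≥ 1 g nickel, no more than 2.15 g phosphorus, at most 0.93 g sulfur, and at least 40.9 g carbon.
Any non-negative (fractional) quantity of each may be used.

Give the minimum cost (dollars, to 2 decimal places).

$1.35

Treat it as an LP. Let x1 = kg of steel scrap, x2 = kg of scrap grade A, x3 = kg of pig iron, x4 = kg of silicomanganese, x5 = kg of ferrosilicon.
min 0.5x1 + 0.78x2 + 0.85x3 + 1.99x4 + 3.23x5 s.t.:
  1x1 + 1x2 ≥ 1   (nickel)
  0.27x1 + 0.15x2 + 0.84x3 + 1.45x4 + 0.33x5 ≤ 2.15   (phosphorus)
  0.27x1 + 0.2x2 + 0.28x3 + 0.19x4 + 0.09x5 ≤ 0.93   (sulfur)
  2.3x1 + 1.9x2 + 38.8x3 + 18.1x4 + 1.1x5 ≥ 40.9   (carbon)
  x1, x2, x3, x4, x5 ≥ 0.
The minimum-cost mix takes nothing from scrap grade A, silicomanganese, ferrosilicon — only steel scrap, pig iron. There the nickel and carbon constraints are tight.
Solving gives x1 = 1, x3 = 0.9948.
Hence cost = 0.5·1 + 0.85·0.9948 = $1.3456.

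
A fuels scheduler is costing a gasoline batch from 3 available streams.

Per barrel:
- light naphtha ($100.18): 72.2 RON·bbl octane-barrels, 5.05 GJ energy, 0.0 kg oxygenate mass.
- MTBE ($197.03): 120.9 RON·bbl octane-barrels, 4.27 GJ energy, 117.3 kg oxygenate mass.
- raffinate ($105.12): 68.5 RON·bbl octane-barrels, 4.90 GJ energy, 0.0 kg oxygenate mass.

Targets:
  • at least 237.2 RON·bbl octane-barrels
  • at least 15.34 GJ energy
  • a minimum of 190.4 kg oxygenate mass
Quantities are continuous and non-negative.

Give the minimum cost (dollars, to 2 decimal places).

Let x1 = barrels of light naphtha, x2 = barrels of MTBE, x3 = barrels of raffinate.
Minimize 100.18x1 + 197.03x2 + 105.12x3 subject to:
  72.2x1 + 120.9x2 + 68.5x3 ≥ 237.2   (octane-barrels)
  5.05x1 + 4.27x2 + 4.9x3 ≥ 15.34   (energy)
  117.3x2 ≥ 190.4   (oxygenate mass)
  x1, x2, x3 ≥ 0.
At the optimum only light naphtha, MTBE are positive (raffinate = 0). There the energy and oxygenate mass constraints are tight.
So light naphtha = 1.6651 barrels, MTBE = 1.6232 barrels.
Total cost: 100.18·1.6651 + 197.03·1.6232 = 486.6288.

$486.63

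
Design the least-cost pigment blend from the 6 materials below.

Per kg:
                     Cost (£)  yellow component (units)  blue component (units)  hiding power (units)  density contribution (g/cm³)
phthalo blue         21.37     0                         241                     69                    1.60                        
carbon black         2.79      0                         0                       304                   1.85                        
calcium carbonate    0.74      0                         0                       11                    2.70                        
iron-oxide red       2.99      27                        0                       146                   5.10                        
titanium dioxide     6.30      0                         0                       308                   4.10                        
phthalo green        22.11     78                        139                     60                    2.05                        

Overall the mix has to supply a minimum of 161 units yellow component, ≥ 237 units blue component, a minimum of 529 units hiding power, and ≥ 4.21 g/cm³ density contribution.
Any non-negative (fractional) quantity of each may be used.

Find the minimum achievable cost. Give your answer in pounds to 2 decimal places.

£38.84

Treat it as an LP. Let x1 = kg of phthalo blue, x2 = kg of carbon black, x3 = kg of calcium carbonate, x4 = kg of iron-oxide red, x5 = kg of titanium dioxide, x6 = kg of phthalo green.
Minimise 21.37x1 + 2.79x2 + 0.74x3 + 2.99x4 + 6.3x5 + 22.11x6 s.t.:
  27x4 + 78x6 ≥ 161   (yellow component)
  241x1 + 139x6 ≥ 237   (blue component)
  69x1 + 304x2 + 11x3 + 146x4 + 308x5 + 60x6 ≥ 529   (hiding power)
  1.6x1 + 1.85x2 + 2.7x3 + 5.1x4 + 4.1x5 + 2.05x6 ≥ 4.21   (density contribution)
  x1, x2, x3, x4, x5, x6 ≥ 0.
The minimum-cost mix takes nothing from carbon black, calcium carbonate, titanium dioxide, phthalo green — only phthalo blue, iron-oxide red. The yellow component and blue component requirements are met with equality.
That vertex is x1 = 0.9834, x4 = 5.963.
Total cost: 21.37·0.9834 + 2.99·5.963 = 38.8446.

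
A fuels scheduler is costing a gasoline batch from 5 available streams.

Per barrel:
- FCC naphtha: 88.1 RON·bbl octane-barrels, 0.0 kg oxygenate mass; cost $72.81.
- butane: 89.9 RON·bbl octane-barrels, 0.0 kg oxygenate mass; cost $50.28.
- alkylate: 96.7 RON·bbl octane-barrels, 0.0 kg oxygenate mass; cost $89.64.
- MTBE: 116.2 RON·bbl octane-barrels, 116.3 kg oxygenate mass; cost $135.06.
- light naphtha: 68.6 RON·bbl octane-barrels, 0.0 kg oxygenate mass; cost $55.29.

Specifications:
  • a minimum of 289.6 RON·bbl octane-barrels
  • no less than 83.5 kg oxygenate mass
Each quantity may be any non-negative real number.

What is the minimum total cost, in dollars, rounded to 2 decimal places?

Set it up as a linear program. Let x1 = barrels of FCC naphtha, x2 = barrels of butane, x3 = barrels of alkylate, x4 = barrels of MTBE, x5 = barrels of light naphtha.
min 72.81x1 + 50.28x2 + 89.64x3 + 135.06x4 + 55.29x5 subject to:
  88.1x1 + 89.9x2 + 96.7x3 + 116.2x4 + 68.6x5 ≥ 289.6   (octane-barrels)
  116.3x4 ≥ 83.5   (oxygenate mass)
  x1, x2, x3, x4, x5 ≥ 0.
The minimum-cost mix takes nothing from FCC naphtha, alkylate, light naphtha — only butane, MTBE. The octane-barrels and oxygenate mass requirements are met with equality.
Optimal quantities: butane = 2.2933 barrels, MTBE = 0.71797 barrels.
Hence cost = 50.28·2.2933 + 135.06·0.71797 = $212.2762.

$212.28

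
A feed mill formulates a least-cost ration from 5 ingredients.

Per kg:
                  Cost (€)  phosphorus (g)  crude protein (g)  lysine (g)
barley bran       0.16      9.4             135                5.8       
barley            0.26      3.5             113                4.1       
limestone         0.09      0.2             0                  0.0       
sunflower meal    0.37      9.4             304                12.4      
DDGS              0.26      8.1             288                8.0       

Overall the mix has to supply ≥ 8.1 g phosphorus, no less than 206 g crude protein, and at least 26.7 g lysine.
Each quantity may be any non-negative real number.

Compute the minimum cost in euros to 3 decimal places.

€0.737

Set it up as a linear program. Let x1 = kg of barley bran, x2 = kg of barley, x3 = kg of limestone, x4 = kg of sunflower meal, x5 = kg of DDGS.
Minimise 0.16x1 + 0.26x2 + 0.09x3 + 0.37x4 + 0.26x5 with:
  9.4x1 + 3.5x2 + 0.2x3 + 9.4x4 + 8.1x5 ≥ 8.1   (phosphorus)
  135x1 + 113x2 + 304x4 + 288x5 ≥ 206   (crude protein)
  5.8x1 + 4.1x2 + 12.4x4 + 8x5 ≥ 26.7   (lysine)
  x1, x2, x3, x4, x5 ≥ 0.
The minimum-cost mix takes nothing from barley, limestone, sunflower meal, DDGS — only barley bran. There the lysine constraint is tight.
So barley bran = 4.6034 kg.
Cost = 0.16·4.6034 = 0.73654.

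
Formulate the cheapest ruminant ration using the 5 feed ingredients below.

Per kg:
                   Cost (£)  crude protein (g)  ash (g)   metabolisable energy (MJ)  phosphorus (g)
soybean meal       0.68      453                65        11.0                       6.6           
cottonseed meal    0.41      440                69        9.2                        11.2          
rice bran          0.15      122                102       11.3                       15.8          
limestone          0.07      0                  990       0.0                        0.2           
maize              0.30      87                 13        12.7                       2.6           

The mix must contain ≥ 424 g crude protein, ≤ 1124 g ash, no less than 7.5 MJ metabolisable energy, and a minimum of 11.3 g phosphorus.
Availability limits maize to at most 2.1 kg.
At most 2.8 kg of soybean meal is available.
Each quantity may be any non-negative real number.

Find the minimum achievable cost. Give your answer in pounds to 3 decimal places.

This is a linear program. Let x1 = kg of soybean meal, x2 = kg of cottonseed meal, x3 = kg of rice bran, x4 = kg of limestone, x5 = kg of maize.
Minimize 0.68x1 + 0.41x2 + 0.15x3 + 0.07x4 + 0.3x5 with:
  453x1 + 440x2 + 122x3 + 87x5 ≥ 424   (crude protein)
  65x1 + 69x2 + 102x3 + 990x4 + 13x5 ≤ 1124   (ash)
  11x1 + 9.2x2 + 11.3x3 + 12.7x5 ≥ 7.5   (metabolisable energy)
  6.6x1 + 11.2x2 + 15.8x3 + 0.2x4 + 2.6x5 ≥ 11.3   (phosphorus)
  x5 ≤ 2.1
  x1 ≤ 2.8
  x1, x2, x3, x4, x5 ≥ 0.
At the optimum only cottonseed meal, rice bran are positive (soybean meal, limestone, maize = 0). There the crude protein and phosphorus constraints are tight.
So cottonseed meal = 0.9526 kg, rice bran = 0.03996 kg.
Objective = 0.41·0.9526 + 0.15·0.03996 = 0.39656.

£0.397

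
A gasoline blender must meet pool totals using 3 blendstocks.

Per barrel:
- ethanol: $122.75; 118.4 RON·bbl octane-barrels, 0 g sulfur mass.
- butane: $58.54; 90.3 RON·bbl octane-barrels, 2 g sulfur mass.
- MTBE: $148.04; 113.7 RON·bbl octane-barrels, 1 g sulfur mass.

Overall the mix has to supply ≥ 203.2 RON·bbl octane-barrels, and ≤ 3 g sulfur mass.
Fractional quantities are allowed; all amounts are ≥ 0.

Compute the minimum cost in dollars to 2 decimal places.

Treat it as an LP. Let x1 = barrels of ethanol, x2 = barrels of butane, x3 = barrels of MTBE.
Minimise 122.75x1 + 58.54x2 + 148.04x3 s.t.:
  118.4x1 + 90.3x2 + 113.7x3 ≥ 203.2   (octane-barrels)
  2x2 + 1x3 ≤ 3   (sulfur mass)
  x1, x2, x3 ≥ 0.
The cheapest feasible vertex uses only ethanol, butane; MTBE is not used. Binding constraints: octane-barrels and sulfur mass.
Optimal quantities: ethanol = 0.5722 barrels, butane = 1.5 barrels.
Objective = 122.75·0.5722 + 58.54·1.5 = 158.0476.

$158.05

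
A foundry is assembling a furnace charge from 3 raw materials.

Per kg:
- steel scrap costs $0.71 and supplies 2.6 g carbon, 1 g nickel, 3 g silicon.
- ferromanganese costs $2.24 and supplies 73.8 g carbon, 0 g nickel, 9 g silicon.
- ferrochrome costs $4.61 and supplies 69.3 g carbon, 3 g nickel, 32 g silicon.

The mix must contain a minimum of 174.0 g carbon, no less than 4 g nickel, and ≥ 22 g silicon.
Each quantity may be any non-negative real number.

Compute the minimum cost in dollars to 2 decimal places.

Treat it as an LP. Let x1 = kg of steel scrap, x2 = kg of ferromanganese, x3 = kg of ferrochrome.
Minimize 0.71x1 + 2.24x2 + 4.61x3 with:
  2.6x1 + 73.8x2 + 69.3x3 ≥ 174   (carbon)
  1x1 + 3x3 ≥ 4   (nickel)
  3x1 + 9x2 + 32x3 ≥ 22   (silicon)
  x1, x2, x3 ≥ 0.
The cheapest feasible vertex uses only steel scrap, ferromanganese; ferrochrome is not used. The carbon and nickel requirements are met with equality.
So steel scrap = 4 kg, ferromanganese = 2.217 kg.
Hence cost = 0.71·4 + 2.24·2.217 = $7.8061.

$7.81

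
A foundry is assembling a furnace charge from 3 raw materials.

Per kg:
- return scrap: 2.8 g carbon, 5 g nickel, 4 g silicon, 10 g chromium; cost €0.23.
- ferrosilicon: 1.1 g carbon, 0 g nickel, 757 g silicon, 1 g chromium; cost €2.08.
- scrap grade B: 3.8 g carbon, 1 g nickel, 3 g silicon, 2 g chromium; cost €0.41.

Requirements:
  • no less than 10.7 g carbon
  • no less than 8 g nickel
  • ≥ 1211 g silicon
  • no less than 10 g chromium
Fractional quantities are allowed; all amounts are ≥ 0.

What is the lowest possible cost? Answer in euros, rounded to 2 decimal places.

Let x1 = kg of return scrap, x2 = kg of ferrosilicon, x3 = kg of scrap grade B.
Minimize 0.23x1 + 2.08x2 + 0.41x3 subject to:
  2.8x1 + 1.1x2 + 3.8x3 ≥ 10.7   (carbon)
  5x1 + 1x3 ≥ 8   (nickel)
  4x1 + 757x2 + 3x3 ≥ 1211   (silicon)
  10x1 + 1x2 + 2x3 ≥ 10   (chromium)
  x1, x2, x3 ≥ 0.
The optimal basis is {return scrap, ferrosilicon}; scrap grade B drops out. Binding constraints: carbon and silicon.
So return scrap = 3.2 kg, ferrosilicon = 1.583 kg.
Total cost: 0.23·3.2 + 2.08·1.583 = 4.0286.

€4.03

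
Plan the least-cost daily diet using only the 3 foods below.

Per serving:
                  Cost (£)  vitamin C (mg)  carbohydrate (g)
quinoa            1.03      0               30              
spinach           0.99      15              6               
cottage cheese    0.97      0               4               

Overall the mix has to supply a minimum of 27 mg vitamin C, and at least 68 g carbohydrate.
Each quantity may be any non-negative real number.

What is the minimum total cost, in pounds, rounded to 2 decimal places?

Let x1 = servings of quinoa, x2 = servings of spinach, x3 = servings of cottage cheese.
min 1.03x1 + 0.99x2 + 0.97x3 subject to:
  15x2 ≥ 27   (vitamin C)
  30x1 + 6x2 + 4x3 ≥ 68   (carbohydrate)
  x1, x2, x3 ≥ 0.
The cheapest feasible vertex uses only quinoa, spinach; cottage cheese is not used. There the vitamin C and carbohydrate constraints are tight.
That vertex is x1 = 1.907, x2 = 1.8.
Total cost: 1.03·1.907 + 0.99·1.8 = 3.7462.

£3.75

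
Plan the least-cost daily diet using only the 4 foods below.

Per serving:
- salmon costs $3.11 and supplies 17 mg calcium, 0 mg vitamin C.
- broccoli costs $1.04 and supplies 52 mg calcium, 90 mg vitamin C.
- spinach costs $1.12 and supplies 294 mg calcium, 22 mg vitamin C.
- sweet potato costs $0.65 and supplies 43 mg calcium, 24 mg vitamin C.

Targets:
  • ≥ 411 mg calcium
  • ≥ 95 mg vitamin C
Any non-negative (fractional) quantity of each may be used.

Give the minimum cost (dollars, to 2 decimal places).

This is a linear program. Let x1 = servings of salmon, x2 = servings of broccoli, x3 = servings of spinach, x4 = servings of sweet potato.
Minimize 3.11x1 + 1.04x2 + 1.12x3 + 0.65x4 with:
  17x1 + 52x2 + 294x3 + 43x4 ≥ 411   (calcium)
  90x2 + 22x3 + 24x4 ≥ 95   (vitamin C)
  x1, x2, x3, x4 ≥ 0.
The minimum-cost mix takes nothing from salmon, sweet potato — only broccoli, spinach. The calcium and vitamin C requirements are met with equality.
Optimal quantities: broccoli = 0.7461 servings, spinach = 1.266 servings.
Cost = 1.04·0.7461 + 1.12·1.266 = 2.1939.

$2.19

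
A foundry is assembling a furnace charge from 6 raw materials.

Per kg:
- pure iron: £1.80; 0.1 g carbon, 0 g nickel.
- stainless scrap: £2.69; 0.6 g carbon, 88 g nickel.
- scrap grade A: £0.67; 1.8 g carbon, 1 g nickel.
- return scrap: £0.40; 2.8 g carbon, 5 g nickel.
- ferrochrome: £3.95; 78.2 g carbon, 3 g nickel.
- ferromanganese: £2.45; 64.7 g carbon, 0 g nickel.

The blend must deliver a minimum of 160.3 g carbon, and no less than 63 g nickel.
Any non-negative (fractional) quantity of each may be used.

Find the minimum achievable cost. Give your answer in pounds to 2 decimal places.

£7.98

Let x1 = kg of pure iron, x2 = kg of stainless scrap, x3 = kg of scrap grade A, x4 = kg of return scrap, x5 = kg of ferrochrome, x6 = kg of ferromanganese.
min 1.8x1 + 2.69x2 + 0.67x3 + 0.4x4 + 3.95x5 + 2.45x6 with:
  0.1x1 + 0.6x2 + 1.8x3 + 2.8x4 + 78.2x5 + 64.7x6 ≥ 160.3   (carbon)
  88x2 + 1x3 + 5x4 + 3x5 ≥ 63   (nickel)
  x1, x2, x3, x4, x5, x6 ≥ 0.
At the optimum only stainless scrap, ferromanganese are positive (pure iron, scrap grade A, return scrap, ferrochrome = 0). There the carbon and nickel constraints are tight.
Solving gives x2 = 0.7159, x6 = 2.471.
Objective = 2.69·0.7159 + 2.45·2.471 = 7.9797.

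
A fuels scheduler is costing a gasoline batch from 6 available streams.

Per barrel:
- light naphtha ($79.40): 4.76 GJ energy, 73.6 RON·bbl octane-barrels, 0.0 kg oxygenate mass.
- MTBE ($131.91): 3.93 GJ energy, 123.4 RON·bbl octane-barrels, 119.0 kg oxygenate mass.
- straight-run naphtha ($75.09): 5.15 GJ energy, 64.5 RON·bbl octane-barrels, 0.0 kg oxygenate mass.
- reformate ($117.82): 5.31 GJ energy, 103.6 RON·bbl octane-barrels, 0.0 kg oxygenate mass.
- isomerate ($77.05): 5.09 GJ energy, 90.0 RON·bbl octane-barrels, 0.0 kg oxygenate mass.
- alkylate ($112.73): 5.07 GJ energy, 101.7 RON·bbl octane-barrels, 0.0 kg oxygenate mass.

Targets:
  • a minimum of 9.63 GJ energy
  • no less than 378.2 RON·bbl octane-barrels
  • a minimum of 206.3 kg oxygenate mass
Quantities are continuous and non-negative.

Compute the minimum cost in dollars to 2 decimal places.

Let x1 = barrels of light naphtha, x2 = barrels of MTBE, x3 = barrels of straight-run naphtha, x4 = barrels of reformate, x5 = barrels of isomerate, x6 = barrels of alkylate.
min 79.4x1 + 131.91x2 + 75.09x3 + 117.82x4 + 77.05x5 + 112.73x6 s.t.:
  4.76x1 + 3.93x2 + 5.15x3 + 5.31x4 + 5.09x5 + 5.07x6 ≥ 9.63   (energy)
  73.6x1 + 123.4x2 + 64.5x3 + 103.6x4 + 90x5 + 101.7x6 ≥ 378.2   (octane-barrels)
  119x2 ≥ 206.3   (oxygenate mass)
  x1, x2, x3, x4, x5, x6 ≥ 0.
The optimal basis is {MTBE, isomerate}; light naphtha, straight-run naphtha, reformate, alkylate drop out. Binding constraints: octane-barrels and oxygenate mass.
Solving gives x2 = 1.73361, x5 = 1.82525.
Hence cost = 131.91·1.73361 + 77.05·1.82525 = $369.3160.

$369.32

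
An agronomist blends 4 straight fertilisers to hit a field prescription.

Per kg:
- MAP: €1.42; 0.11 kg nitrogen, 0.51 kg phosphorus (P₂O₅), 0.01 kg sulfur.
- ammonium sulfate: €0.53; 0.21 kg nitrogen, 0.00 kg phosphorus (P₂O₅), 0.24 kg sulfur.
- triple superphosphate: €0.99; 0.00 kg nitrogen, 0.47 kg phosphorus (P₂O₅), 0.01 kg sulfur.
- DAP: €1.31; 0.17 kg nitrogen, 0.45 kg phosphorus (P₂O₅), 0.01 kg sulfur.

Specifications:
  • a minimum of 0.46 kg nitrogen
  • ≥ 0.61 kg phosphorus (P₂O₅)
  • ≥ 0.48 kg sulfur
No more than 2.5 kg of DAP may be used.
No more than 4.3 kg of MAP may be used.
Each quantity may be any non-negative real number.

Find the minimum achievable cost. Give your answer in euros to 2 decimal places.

€2.43

Let x1 = kg of MAP, x2 = kg of ammonium sulfate, x3 = kg of triple superphosphate, x4 = kg of DAP.
Minimize 1.42x1 + 0.53x2 + 0.99x3 + 1.31x4 s.t.:
  0.11x1 + 0.21x2 + 0.17x4 ≥ 0.46   (nitrogen)
  0.51x1 + 0.47x3 + 0.45x4 ≥ 0.61   (phosphorus (P₂O₅))
  0.01x1 + 0.24x2 + 0.01x3 + 0.01x4 ≥ 0.48   (sulfur)
  x4 ≤ 2.5
  x1 ≤ 4.3
  x1, x2, x3, x4 ≥ 0.
The optimal basis is {ammonium sulfate, triple superphosphate, DAP}; MAP drops out. There the nitrogen, phosphorus (P₂O₅), sulfur constraints are tight.
Optimal quantities: ammonium sulfate = 1.945 kg, triple superphosphate = 1.008 kg, DAP = 0.3028 kg.
Objective = 0.53·1.945 + 0.99·1.008 + 1.31·0.3028 = 2.4254.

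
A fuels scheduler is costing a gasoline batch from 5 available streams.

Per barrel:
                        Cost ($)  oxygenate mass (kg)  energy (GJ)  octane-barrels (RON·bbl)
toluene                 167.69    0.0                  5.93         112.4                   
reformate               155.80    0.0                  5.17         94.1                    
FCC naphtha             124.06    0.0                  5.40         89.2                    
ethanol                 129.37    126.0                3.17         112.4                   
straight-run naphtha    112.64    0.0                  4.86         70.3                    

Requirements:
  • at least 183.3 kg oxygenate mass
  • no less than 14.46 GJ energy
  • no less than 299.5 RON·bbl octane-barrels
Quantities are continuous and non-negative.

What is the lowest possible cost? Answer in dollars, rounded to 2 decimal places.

Set it up as a linear program. Let x1 = barrels of toluene, x2 = barrels of reformate, x3 = barrels of FCC naphtha, x4 = barrels of ethanol, x5 = barrels of straight-run naphtha.
Minimize 167.69x1 + 155.8x2 + 124.06x3 + 129.37x4 + 112.64x5 subject to:
  126x4 ≥ 183.3   (oxygenate mass)
  5.93x1 + 5.17x2 + 5.4x3 + 3.17x4 + 4.86x5 ≥ 14.46   (energy)
  112.4x1 + 94.1x2 + 89.2x3 + 112.4x4 + 70.3x5 ≥ 299.5   (octane-barrels)
  x1, x2, x3, x4, x5 ≥ 0.
The optimal basis is {FCC naphtha, ethanol}; toluene, reformate, straight-run naphtha drop out. The oxygenate mass and energy requirements are met with equality.
Optimal quantities: FCC naphtha = 1.82378 barrels, ethanol = 1.45476 barrels.
Hence cost = 124.06·1.82378 + 129.37·1.45476 = $414.4604.

$414.46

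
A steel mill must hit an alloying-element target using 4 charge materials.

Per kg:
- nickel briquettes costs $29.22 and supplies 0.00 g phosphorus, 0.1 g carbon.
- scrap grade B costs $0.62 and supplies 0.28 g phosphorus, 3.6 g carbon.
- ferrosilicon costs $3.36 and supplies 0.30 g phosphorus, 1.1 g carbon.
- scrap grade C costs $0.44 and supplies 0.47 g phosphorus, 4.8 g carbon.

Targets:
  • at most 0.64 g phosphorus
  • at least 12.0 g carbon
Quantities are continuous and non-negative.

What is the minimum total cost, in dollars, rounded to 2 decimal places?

Let x1 = kg of nickel briquettes, x2 = kg of scrap grade B, x3 = kg of ferrosilicon, x4 = kg of scrap grade C.
min 29.22x1 + 0.62x2 + 3.36x3 + 0.44x4 s.t.:
  0.28x2 + 0.3x3 + 0.47x4 ≤ 0.64   (phosphorus)
  0.1x1 + 3.6x2 + 1.1x3 + 4.8x4 ≥ 12   (carbon)
  x1, x2, x3, x4 ≥ 0.
At the optimum only nickel briquettes, scrap grade B are positive (ferrosilicon, scrap grade C = 0). There the phosphorus and carbon constraints are tight.
Solving gives x1 = 37.7143, x2 = 2.28571.
Hence cost = 29.22·37.7143 + 0.62·2.28571 = $1103.4290.

$1103.43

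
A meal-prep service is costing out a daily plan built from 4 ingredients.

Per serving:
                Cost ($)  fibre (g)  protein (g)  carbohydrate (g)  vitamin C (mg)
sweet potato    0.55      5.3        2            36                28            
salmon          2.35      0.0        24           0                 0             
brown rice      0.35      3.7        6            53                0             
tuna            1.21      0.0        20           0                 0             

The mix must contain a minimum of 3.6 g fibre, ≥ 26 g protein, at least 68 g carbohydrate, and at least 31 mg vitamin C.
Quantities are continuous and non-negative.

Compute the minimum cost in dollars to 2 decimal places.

$2.00

Let x1 = servings of sweet potato, x2 = servings of salmon, x3 = servings of brown rice, x4 = servings of tuna.
min 0.55x1 + 2.35x2 + 0.35x3 + 1.21x4 subject to:
  5.3x1 + 3.7x3 ≥ 3.6   (fibre)
  2x1 + 24x2 + 6x3 + 20x4 ≥ 26   (protein)
  36x1 + 53x3 ≥ 68   (carbohydrate)
  28x1 ≥ 31   (vitamin C)
  x1, x2, x3, x4 ≥ 0.
The cheapest feasible vertex uses only sweet potato, brown rice; salmon, tuna are not used. The protein and vitamin C requirements are met with equality.
Solving gives x1 = 1.107, x3 = 3.964.
Total cost: 0.55·1.107 + 0.35·3.964 = 1.9963.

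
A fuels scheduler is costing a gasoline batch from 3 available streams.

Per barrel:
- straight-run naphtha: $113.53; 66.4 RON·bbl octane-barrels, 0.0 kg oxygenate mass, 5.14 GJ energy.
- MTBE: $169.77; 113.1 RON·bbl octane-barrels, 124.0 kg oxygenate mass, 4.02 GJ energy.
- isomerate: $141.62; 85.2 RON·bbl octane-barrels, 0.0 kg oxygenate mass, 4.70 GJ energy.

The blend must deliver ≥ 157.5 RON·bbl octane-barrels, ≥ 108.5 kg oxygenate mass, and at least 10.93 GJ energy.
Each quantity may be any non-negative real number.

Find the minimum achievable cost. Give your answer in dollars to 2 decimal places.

Let x1 = barrels of straight-run naphtha, x2 = barrels of MTBE, x3 = barrels of isomerate.
Minimise 113.53x1 + 169.77x2 + 141.62x3 subject to:
  66.4x1 + 113.1x2 + 85.2x3 ≥ 157.5   (octane-barrels)
  124x2 ≥ 108.5   (oxygenate mass)
  5.14x1 + 4.02x2 + 4.7x3 ≥ 10.93   (energy)
  x1, x2, x3 ≥ 0.
At the optimum only straight-run naphtha, MTBE are positive (isomerate = 0). There the oxygenate mass and energy constraints are tight.
That vertex is x1 = 1.4421, x2 = 0.875.
Cost = 113.53·1.4421 + 169.77·0.875 = 312.2704.

$312.27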